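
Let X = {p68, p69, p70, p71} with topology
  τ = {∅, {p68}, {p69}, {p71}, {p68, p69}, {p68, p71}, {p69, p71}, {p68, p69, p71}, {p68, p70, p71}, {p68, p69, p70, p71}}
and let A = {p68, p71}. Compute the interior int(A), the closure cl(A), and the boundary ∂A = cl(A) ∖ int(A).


int(A) = {p68, p71}, cl(A) = {p68, p70, p71}, ∂A = {p70}.

Closed sets in (X, τ) are complements of opens:
  closed(X, τ) = {∅, {p69}, {p70}, {p68, p70}, {p69, p70}, {p70, p71}, {p68, p69, p70}, {p68, p70, p71}, {p69, p70, p71}, {p68, p69, p70, p71}}.
int(A) = ⋃ {U ∈ τ : U ⊆ A}. Opens contained in A: ∅, {p68}, {p71}, {p68, p71}.
Taking the union of these: int(A) = {p68, p71}.
cl(A) = ⋂ {C closed : A ⊆ C}. Closed sets containing A: {p68, p70, p71}, {p68, p69, p70, p71}.
Intersecting these: cl(A) = {p68, p70, p71}.
∂A = cl(A) ∖ int(A) = {p68, p70, p71} ∖ {p68, p71} = {p70}.


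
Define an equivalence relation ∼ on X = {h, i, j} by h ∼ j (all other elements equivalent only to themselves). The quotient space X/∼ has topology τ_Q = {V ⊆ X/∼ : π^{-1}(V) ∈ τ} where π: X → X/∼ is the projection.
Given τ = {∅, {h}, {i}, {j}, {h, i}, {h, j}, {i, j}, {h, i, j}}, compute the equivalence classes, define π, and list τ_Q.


X/∼ = {[h=j], [i]}; |τ_Q| = 4.

Equivalence classes: [h=j], [i].
Quotient map π: X → X/∼ sends h ↦ [h=j], i ↦ [i], j ↦ [h=j].
For each subset V ⊆ X/∼, compute π^{-1}(V) ⊆ X and check whether π^{-1}(V) ∈ τ. V is open in τ_Q iff π^{-1}(V) ∈ τ.
  V = {}: π^{-1}(V) = ∅ ∈ τ ✓.
  V = {[h=j]}: π^{-1}(V) = {h, j} ∈ τ ✓.
  V = {[i]}: π^{-1}(V) = {i} ∈ τ ✓.
  V = {[h=j], [i]}: π^{-1}(V) = {h, i, j} ∈ τ ✓.
Open sets in the quotient: τ_Q = {{}, {[h=j]}, {[i]}, {[h=j], [i]}} (4 elements).


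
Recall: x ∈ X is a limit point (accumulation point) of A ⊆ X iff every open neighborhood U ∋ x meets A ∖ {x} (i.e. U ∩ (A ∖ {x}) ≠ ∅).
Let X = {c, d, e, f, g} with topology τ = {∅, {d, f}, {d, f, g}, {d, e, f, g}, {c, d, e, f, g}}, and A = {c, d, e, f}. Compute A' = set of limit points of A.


A' = {c, d, e, f, g}

For each x ∈ X, list the open sets U ∈ τ with x ∈ U, then check whether U ∩ (A ∖ {x}) ≠ ∅ for every such U.
  x = c: opens ∋ x are {c, d, e, f, g}; each meets A ∖ {c}, so x IS a limit point.
  x = d: opens ∋ x are {d, f}, {d, f, g}, {d, e, f, g}, {c, d, e, f, g}; each meets A ∖ {d}, so x IS a limit point.
  x = e: opens ∋ x are {d, e, f, g}, {c, d, e, f, g}; each meets A ∖ {e}, so x IS a limit point.
  x = f: opens ∋ x are {d, f}, {d, f, g}, {d, e, f, g}, {c, d, e, f, g}; each meets A ∖ {f}, so x IS a limit point.
  x = g: opens ∋ x are {d, f, g}, {d, e, f, g}, {c, d, e, f, g}; each meets A ∖ {g}, so x IS a limit point.
Collecting: A' = {c, d, e, f, g}.


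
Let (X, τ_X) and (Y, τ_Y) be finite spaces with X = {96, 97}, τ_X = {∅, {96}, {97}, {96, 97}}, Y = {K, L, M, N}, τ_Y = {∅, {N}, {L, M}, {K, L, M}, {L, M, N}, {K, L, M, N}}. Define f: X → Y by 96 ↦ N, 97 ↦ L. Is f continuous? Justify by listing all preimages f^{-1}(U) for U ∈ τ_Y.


f IS continuous.

Compute f^{-1}(U) for each U ∈ τ_Y:
  U = ∅: f^{-1}(U) = ∅ ∈ τ_X ✓.
  U = {N}: f^{-1}(U) = {96} ∈ τ_X ✓.
  U = {L, M}: f^{-1}(U) = {97} ∈ τ_X ✓.
  U = {K, L, M}: f^{-1}(U) = {97} ∈ τ_X ✓.
  U = {L, M, N}: f^{-1}(U) = {96, 97} ∈ τ_X ✓.
  U = {K, L, M, N}: f^{-1}(U) = {96, 97} ∈ τ_X ✓.
Every preimage lies in τ_X, so f IS continuous.


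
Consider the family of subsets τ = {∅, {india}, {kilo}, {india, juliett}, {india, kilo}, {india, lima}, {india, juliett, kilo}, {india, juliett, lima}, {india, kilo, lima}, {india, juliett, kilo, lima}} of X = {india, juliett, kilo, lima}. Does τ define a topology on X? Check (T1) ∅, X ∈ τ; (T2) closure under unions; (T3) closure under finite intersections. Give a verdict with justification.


τ IS a topology on X.

Axiom (T1): ∅ ∈ τ? Yes; X ∈ τ? Yes.
Axiom (T2/T3): check pairwise unions and intersections of members of τ.
All pairwise intersections and unions checked — each lies in τ. Therefore τ satisfies (T1), (T2), (T3): it IS a topology on X.


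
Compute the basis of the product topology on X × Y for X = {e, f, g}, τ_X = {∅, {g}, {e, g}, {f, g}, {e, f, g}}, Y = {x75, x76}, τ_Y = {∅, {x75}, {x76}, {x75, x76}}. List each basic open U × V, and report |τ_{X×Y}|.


Basis B = {∅ × ∅, {g} × {x75}, {g} × {x76}, {e, g} × {x75}, {e, g} × {x76}, {f, g} × {x75}, {f, g} × {x76}, {g} × {x75, x76}, {e, f, g} × {x75}, {e, f, g} × {x76}, {e, g} × {x75, x76}, {f, g} × {x75, x76}, {e, f, g} × {x75, x76}}; |τ_{X×Y}| = 25.

Enumerate products U × V with U ∈ τ_X, V ∈ τ_Y (deduplicated):
  ∅ × ∅ = {} (∅)
  {g} × {x75} = {(g,x75)}
  {g} × {x76} = {(g,x76)}
  {e, g} × {x75} = {(e,x75), (g,x75)}
  {e, g} × {x76} = {(e,x76), (g,x76)}
  {f, g} × {x75} = {(f,x75), (g,x75)}
  {f, g} × {x76} = {(f,x76), (g,x76)}
  {g} × {x75, x76} = {(g,x75), (g,x76)}
  {e, f, g} × {x75} = {(e,x75), (f,x75), (g,x75)}
  {e, f, g} × {x76} = {(e,x76), (f,x76), (g,x76)}
  {e, g} × {x75, x76} = {(e,x75), (e,x76), (g,x75), (g,x76)}
  {f, g} × {x75, x76} = {(f,x75), (f,x76), (g,x75), (g,x76)}
  {e, f, g} × {x75, x76} = {(e,x75), (e,x76), (f,x75), (f,x76), (g,x75), (g,x76)}
These 13 distinct sets form the basis B.
Close under arbitrary unions to get τ_{X×Y}; counting gives |τ_{X×Y}| = 25.


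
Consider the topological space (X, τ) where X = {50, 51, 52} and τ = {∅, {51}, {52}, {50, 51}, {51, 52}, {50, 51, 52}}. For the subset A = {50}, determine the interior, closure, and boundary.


int(A) = ∅, cl(A) = {50}, ∂A = {50}.

Closed sets in (X, τ) are complements of opens:
  closed(X, τ) = {∅, {50}, {52}, {50, 51}, {50, 52}, {50, 51, 52}}.
int(A) = ⋃ {U ∈ τ : U ⊆ A}. Opens contained in A: ∅.
Taking the union of these: int(A) = ∅.
cl(A) = ⋂ {C closed : A ⊆ C}. Closed sets containing A: {50}, {50, 51}, {50, 52}, {50, 51, 52}.
Intersecting these: cl(A) = {50}.
∂A = cl(A) ∖ int(A) = {50} ∖ ∅ = {50}.


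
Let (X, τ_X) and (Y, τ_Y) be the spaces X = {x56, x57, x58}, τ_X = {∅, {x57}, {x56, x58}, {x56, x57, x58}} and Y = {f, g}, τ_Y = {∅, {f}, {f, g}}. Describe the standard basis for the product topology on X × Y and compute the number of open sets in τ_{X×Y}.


Basis B = {∅ × ∅, {x57} × {f}, {x56, x58} × {f}, {x57} × {f, g}, {x56, x57, x58} × {f}, {x56, x58} × {f, g}, {x56, x57, x58} × {f, g}}; |τ_{X×Y}| = 9.

Enumerate products U × V with U ∈ τ_X, V ∈ τ_Y (deduplicated):
  ∅ × ∅ = {} (∅)
  {x57} × {f} = {(x57,f)}
  {x56, x58} × {f} = {(x56,f), (x58,f)}
  {x57} × {f, g} = {(x57,f), (x57,g)}
  {x56, x57, x58} × {f} = {(x56,f), (x57,f), (x58,f)}
  {x56, x58} × {f, g} = {(x56,f), (x56,g), (x58,f), (x58,g)}
  {x56, x57, x58} × {f, g} = {(x56,f), (x56,g), (x57,f), (x57,g), (x58,f), (x58,g)}
These 7 distinct sets form the basis B.
Close under arbitrary unions to get τ_{X×Y}; counting gives |τ_{X×Y}| = 9.


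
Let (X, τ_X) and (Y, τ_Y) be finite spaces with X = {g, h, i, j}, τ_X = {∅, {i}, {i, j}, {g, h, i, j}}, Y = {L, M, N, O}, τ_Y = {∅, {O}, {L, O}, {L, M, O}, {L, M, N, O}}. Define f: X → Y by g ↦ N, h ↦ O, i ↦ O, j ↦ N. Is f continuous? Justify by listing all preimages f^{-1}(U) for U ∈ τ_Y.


f is NOT continuous.

Compute f^{-1}(U) for each U ∈ τ_Y:
  U = ∅: f^{-1}(U) = ∅ ∈ τ_X ✓.
  U = {O}: f^{-1}(U) = {h, i} ∉ τ_X ✗.
  U = {L, O}: f^{-1}(U) = {h, i} ∉ τ_X ✗.
  U = {L, M, O}: f^{-1}(U) = {h, i} ∉ τ_X ✗.
  U = {L, M, N, O}: f^{-1}(U) = {g, h, i, j} ∈ τ_X ✓.
Found U = {O} with f^{-1}(U) = {h, i} not in τ_X. Therefore f is NOT continuous.


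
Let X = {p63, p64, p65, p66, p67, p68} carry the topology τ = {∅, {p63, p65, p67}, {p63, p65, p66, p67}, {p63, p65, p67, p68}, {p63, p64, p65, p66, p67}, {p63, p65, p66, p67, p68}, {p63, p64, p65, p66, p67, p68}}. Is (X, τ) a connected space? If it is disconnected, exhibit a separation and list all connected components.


(X, τ) is connected.

Find clopen sets (U ∈ τ with X ∖ U ∈ τ):
  U = ∅, X ∖ U = {p63, p64, p65, p66, p67, p68} — both open, so U is clopen.
  U = {p63, p64, p65, p66, p67, p68}, X ∖ U = ∅ — both open, so U is clopen.
Only trivial clopens (∅ and X) exist, so (X, τ) is connected.
Compute connected components by grouping points that agree on all clopens:
  component: {p63, p64, p65, p66, p67, p68}


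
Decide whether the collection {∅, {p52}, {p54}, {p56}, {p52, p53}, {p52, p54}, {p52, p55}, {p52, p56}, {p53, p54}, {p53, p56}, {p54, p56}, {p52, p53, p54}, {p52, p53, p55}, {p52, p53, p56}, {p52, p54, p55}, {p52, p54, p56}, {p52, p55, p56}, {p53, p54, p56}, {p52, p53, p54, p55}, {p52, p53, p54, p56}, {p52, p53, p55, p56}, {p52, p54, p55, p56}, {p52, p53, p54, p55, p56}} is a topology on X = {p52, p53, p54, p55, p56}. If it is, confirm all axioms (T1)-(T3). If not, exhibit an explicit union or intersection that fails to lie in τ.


τ is NOT a topology on X.

Axiom (T1): ∅ ∈ τ? Yes; X ∈ τ? Yes.
Axiom (T2/T3): check pairwise unions and intersections of members of τ.
Counterexample for (T3): {p52, p53} ∩ {p53, p54} = {p53} ∉ τ. Therefore τ is NOT a topology.


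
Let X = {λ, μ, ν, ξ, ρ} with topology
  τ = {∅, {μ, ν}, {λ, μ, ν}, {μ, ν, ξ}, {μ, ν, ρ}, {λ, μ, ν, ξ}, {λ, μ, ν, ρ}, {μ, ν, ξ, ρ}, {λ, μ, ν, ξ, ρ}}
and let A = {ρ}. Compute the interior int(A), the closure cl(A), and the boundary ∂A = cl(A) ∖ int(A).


int(A) = ∅, cl(A) = {ρ}, ∂A = {ρ}.

Closed sets in (X, τ) are complements of opens:
  closed(X, τ) = {∅, {λ}, {ξ}, {ρ}, {λ, ξ}, {λ, ρ}, {ξ, ρ}, {λ, ξ, ρ}, {λ, μ, ν, ξ, ρ}}.
int(A) = ⋃ {U ∈ τ : U ⊆ A}. Opens contained in A: ∅.
Taking the union of these: int(A) = ∅.
cl(A) = ⋂ {C closed : A ⊆ C}. Closed sets containing A: {ρ}, {λ, ρ}, {ξ, ρ}, {λ, ξ, ρ}, {λ, μ, ν, ξ, ρ}.
Intersecting these: cl(A) = {ρ}.
∂A = cl(A) ∖ int(A) = {ρ} ∖ ∅ = {ρ}.


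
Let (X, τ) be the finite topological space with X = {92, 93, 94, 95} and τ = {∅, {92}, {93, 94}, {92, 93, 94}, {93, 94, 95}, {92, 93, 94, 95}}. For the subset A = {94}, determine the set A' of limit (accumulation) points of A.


A' = {93, 95}

For each x ∈ X, list the open sets U ∈ τ with x ∈ U, then check whether U ∩ (A ∖ {x}) ≠ ∅ for every such U.
  x = 92: open {92} ∋ x has {92} ∩ (A ∖ {92}) = ∅, so x is NOT a limit point.
  x = 93: opens ∋ x are {93, 94}, {92, 93, 94}, {93, 94, 95}, {92, 93, 94, 95}; each meets A ∖ {93}, so x IS a limit point.
  x = 94: open {93, 94} ∋ x has {93, 94} ∩ (A ∖ {94}) = ∅, so x is NOT a limit point.
  x = 95: opens ∋ x are {93, 94, 95}, {92, 93, 94, 95}; each meets A ∖ {95}, so x IS a limit point.
Collecting: A' = {93, 95}.


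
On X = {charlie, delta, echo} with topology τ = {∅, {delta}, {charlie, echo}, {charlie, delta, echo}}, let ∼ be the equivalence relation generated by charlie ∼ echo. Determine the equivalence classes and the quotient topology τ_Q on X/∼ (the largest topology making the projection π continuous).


X/∼ = {[charlie=echo], [delta]}; |τ_Q| = 4.

Equivalence classes: [charlie=echo], [delta].
Quotient map π: X → X/∼ sends charlie ↦ [charlie=echo], delta ↦ [delta], echo ↦ [charlie=echo].
For each subset V ⊆ X/∼, compute π^{-1}(V) ⊆ X and check whether π^{-1}(V) ∈ τ. V is open in τ_Q iff π^{-1}(V) ∈ τ.
  V = {}: π^{-1}(V) = ∅ ∈ τ ✓.
  V = {[charlie=echo]}: π^{-1}(V) = {charlie, echo} ∈ τ ✓.
  V = {[delta]}: π^{-1}(V) = {delta} ∈ τ ✓.
  V = {[charlie=echo], [delta]}: π^{-1}(V) = {charlie, delta, echo} ∈ τ ✓.
Open sets in the quotient: τ_Q = {{}, {[charlie=echo]}, {[delta]}, {[charlie=echo], [delta]}} (4 elements).


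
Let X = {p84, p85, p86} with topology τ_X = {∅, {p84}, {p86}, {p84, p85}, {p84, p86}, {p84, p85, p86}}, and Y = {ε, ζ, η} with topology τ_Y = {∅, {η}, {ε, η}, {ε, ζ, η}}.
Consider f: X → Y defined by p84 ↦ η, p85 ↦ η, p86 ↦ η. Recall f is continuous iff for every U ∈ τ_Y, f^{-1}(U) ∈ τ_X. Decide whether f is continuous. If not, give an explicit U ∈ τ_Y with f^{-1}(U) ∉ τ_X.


f IS continuous.

Compute f^{-1}(U) for each U ∈ τ_Y:
  U = ∅: f^{-1}(U) = ∅ ∈ τ_X ✓.
  U = {η}: f^{-1}(U) = {p84, p85, p86} ∈ τ_X ✓.
  U = {ε, η}: f^{-1}(U) = {p84, p85, p86} ∈ τ_X ✓.
  U = {ε, ζ, η}: f^{-1}(U) = {p84, p85, p86} ∈ τ_X ✓.
Every preimage lies in τ_X, so f IS continuous.


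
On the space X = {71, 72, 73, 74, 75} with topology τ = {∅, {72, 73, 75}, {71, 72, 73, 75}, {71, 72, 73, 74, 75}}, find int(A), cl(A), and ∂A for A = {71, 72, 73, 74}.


int(A) = ∅, cl(A) = {71, 72, 73, 74, 75}, ∂A = {71, 72, 73, 74, 75}.

Closed sets in (X, τ) are complements of opens:
  closed(X, τ) = {∅, {74}, {71, 74}, {71, 72, 73, 74, 75}}.
int(A) = ⋃ {U ∈ τ : U ⊆ A}. Opens contained in A: ∅.
Taking the union of these: int(A) = ∅.
cl(A) = ⋂ {C closed : A ⊆ C}. Closed sets containing A: {71, 72, 73, 74, 75}.
Intersecting these: cl(A) = {71, 72, 73, 74, 75}.
∂A = cl(A) ∖ int(A) = {71, 72, 73, 74, 75} ∖ ∅ = {71, 72, 73, 74, 75}.


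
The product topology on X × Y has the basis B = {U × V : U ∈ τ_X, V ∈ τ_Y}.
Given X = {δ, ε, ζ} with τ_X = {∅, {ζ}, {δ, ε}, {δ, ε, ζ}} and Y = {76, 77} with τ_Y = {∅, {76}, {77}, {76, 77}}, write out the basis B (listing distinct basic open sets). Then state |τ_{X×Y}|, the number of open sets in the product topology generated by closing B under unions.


Basis B = {∅ × ∅, {ζ} × {76}, {ζ} × {77}, {δ, ε} × {76}, {δ, ε} × {77}, {ζ} × {76, 77}, {δ, ε, ζ} × {76}, {δ, ε, ζ} × {77}, {δ, ε} × {76, 77}, {δ, ε, ζ} × {76, 77}}; |τ_{X×Y}| = 16.

Enumerate products U × V with U ∈ τ_X, V ∈ τ_Y (deduplicated):
  ∅ × ∅ = {} (∅)
  {ζ} × {76} = {(ζ,76)}
  {ζ} × {77} = {(ζ,77)}
  {δ, ε} × {76} = {(δ,76), (ε,76)}
  {δ, ε} × {77} = {(δ,77), (ε,77)}
  {ζ} × {76, 77} = {(ζ,76), (ζ,77)}
  {δ, ε, ζ} × {76} = {(δ,76), (ε,76), (ζ,76)}
  {δ, ε, ζ} × {77} = {(δ,77), (ε,77), (ζ,77)}
  {δ, ε} × {76, 77} = {(δ,76), (δ,77), (ε,76), (ε,77)}
  {δ, ε, ζ} × {76, 77} = {(δ,76), (δ,77), (ε,76), (ε,77), (ζ,76), (ζ,77)}
These 10 distinct sets form the basis B.
Close under arbitrary unions to get τ_{X×Y}; counting gives |τ_{X×Y}| = 16.


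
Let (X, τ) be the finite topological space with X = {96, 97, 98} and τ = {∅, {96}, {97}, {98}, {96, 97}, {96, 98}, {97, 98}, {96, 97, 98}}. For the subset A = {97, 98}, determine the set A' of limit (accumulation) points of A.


A' = ∅

For each x ∈ X, list the open sets U ∈ τ with x ∈ U, then check whether U ∩ (A ∖ {x}) ≠ ∅ for every such U.
  x = 96: open {96} ∋ x has {96} ∩ (A ∖ {96}) = ∅, so x is NOT a limit point.
  x = 97: open {97} ∋ x has {97} ∩ (A ∖ {97}) = ∅, so x is NOT a limit point.
  x = 98: open {98} ∋ x has {98} ∩ (A ∖ {98}) = ∅, so x is NOT a limit point.
Collecting: A' = ∅.


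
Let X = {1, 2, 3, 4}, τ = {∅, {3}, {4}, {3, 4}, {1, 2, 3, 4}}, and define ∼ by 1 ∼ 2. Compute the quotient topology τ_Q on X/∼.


X/∼ = {[1=2], [3], [4]}; |τ_Q| = 5.

Equivalence classes: [1=2], [3], [4].
Quotient map π: X → X/∼ sends 1 ↦ [1=2], 2 ↦ [1=2], 3 ↦ [3], 4 ↦ [4].
For each subset V ⊆ X/∼, compute π^{-1}(V) ⊆ X and check whether π^{-1}(V) ∈ τ. V is open in τ_Q iff π^{-1}(V) ∈ τ.
  V = {}: π^{-1}(V) = ∅ ∈ τ ✓.
  V = {[1=2]}: π^{-1}(V) = {1, 2} ∉ τ ✗.
  V = {[3]}: π^{-1}(V) = {3} ∈ τ ✓.
  V = {[1=2], [3]}: π^{-1}(V) = {1, 2, 3} ∉ τ ✗.
  V = {[4]}: π^{-1}(V) = {4} ∈ τ ✓.
  V = {[1=2], [4]}: π^{-1}(V) = {1, 2, 4} ∉ τ ✗.
  V = {[3], [4]}: π^{-1}(V) = {3, 4} ∈ τ ✓.
  V = {[1=2], [3], [4]}: π^{-1}(V) = {1, 2, 3, 4} ∈ τ ✓.
Open sets in the quotient: τ_Q = {{}, {[3]}, {[4]}, {[3], [4]}, {[1=2], [3], [4]}} (5 elements).


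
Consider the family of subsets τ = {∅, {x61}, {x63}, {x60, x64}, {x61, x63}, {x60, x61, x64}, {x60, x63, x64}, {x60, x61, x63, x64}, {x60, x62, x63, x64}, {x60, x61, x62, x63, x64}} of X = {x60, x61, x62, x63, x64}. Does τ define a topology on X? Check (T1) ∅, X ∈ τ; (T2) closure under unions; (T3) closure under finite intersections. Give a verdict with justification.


τ IS a topology on X.

Axiom (T1): ∅ ∈ τ? Yes; X ∈ τ? Yes.
Axiom (T2/T3): check pairwise unions and intersections of members of τ.
All pairwise intersections and unions checked — each lies in τ. Therefore τ satisfies (T1), (T2), (T3): it IS a topology on X.


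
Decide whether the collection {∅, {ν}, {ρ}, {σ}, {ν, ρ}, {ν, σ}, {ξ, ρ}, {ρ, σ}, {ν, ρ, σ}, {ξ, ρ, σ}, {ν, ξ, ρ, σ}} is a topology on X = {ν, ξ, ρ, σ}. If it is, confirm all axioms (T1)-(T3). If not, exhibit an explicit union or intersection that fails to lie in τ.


τ is NOT a topology on X.

Axiom (T1): ∅ ∈ τ? Yes; X ∈ τ? Yes.
Axiom (T2/T3): check pairwise unions and intersections of members of τ.
Counterexample for (T2): {ν} ∪ {ξ, ρ} = {ν, ξ, ρ} ∉ τ. Therefore τ is NOT a topology.


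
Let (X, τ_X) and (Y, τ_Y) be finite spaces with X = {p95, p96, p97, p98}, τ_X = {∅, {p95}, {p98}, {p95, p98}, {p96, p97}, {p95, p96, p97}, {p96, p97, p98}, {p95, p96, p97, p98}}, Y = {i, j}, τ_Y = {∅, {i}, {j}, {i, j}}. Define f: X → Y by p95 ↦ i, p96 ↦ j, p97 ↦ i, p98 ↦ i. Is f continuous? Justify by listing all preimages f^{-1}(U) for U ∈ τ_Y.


f is NOT continuous.

Compute f^{-1}(U) for each U ∈ τ_Y:
  U = ∅: f^{-1}(U) = ∅ ∈ τ_X ✓.
  U = {i}: f^{-1}(U) = {p95, p97, p98} ∉ τ_X ✗.
  U = {j}: f^{-1}(U) = {p96} ∉ τ_X ✗.
  U = {i, j}: f^{-1}(U) = {p95, p96, p97, p98} ∈ τ_X ✓.
Found U = {i} with f^{-1}(U) = {p95, p97, p98} not in τ_X. Therefore f is NOT continuous.


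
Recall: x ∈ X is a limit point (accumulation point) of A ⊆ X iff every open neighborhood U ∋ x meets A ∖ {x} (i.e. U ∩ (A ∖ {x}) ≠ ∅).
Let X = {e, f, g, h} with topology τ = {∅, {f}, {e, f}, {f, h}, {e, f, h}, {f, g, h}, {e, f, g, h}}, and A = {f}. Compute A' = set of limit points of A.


A' = {e, g, h}

For each x ∈ X, list the open sets U ∈ τ with x ∈ U, then check whether U ∩ (A ∖ {x}) ≠ ∅ for every such U.
  x = e: opens ∋ x are {e, f}, {e, f, h}, {e, f, g, h}; each meets A ∖ {e}, so x IS a limit point.
  x = f: open {f} ∋ x has {f} ∩ (A ∖ {f}) = ∅, so x is NOT a limit point.
  x = g: opens ∋ x are {f, g, h}, {e, f, g, h}; each meets A ∖ {g}, so x IS a limit point.
  x = h: opens ∋ x are {f, h}, {e, f, h}, {f, g, h}, {e, f, g, h}; each meets A ∖ {h}, so x IS a limit point.
Collecting: A' = {e, g, h}.


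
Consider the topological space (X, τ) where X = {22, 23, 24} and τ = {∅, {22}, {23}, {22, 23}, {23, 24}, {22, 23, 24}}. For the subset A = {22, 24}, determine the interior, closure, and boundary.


int(A) = {22}, cl(A) = {22, 24}, ∂A = {24}.

Closed sets in (X, τ) are complements of opens:
  closed(X, τ) = {∅, {22}, {24}, {22, 24}, {23, 24}, {22, 23, 24}}.
int(A) = ⋃ {U ∈ τ : U ⊆ A}. Opens contained in A: ∅, {22}.
Taking the union of these: int(A) = {22}.
cl(A) = ⋂ {C closed : A ⊆ C}. Closed sets containing A: {22, 24}, {22, 23, 24}.
Intersecting these: cl(A) = {22, 24}.
∂A = cl(A) ∖ int(A) = {22, 24} ∖ {22} = {24}.


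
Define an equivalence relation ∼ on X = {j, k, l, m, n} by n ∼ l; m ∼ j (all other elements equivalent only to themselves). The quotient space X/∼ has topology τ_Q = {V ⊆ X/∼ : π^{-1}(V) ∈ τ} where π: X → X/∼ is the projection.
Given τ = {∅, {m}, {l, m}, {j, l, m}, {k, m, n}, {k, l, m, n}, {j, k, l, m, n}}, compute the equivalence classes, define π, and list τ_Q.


X/∼ = {[j=m], [k], [l=n]}; |τ_Q| = 2.

Equivalence classes: [j=m], [k], [l=n].
Quotient map π: X → X/∼ sends j ↦ [j=m], k ↦ [k], l ↦ [l=n], m ↦ [j=m], n ↦ [l=n].
For each subset V ⊆ X/∼, compute π^{-1}(V) ⊆ X and check whether π^{-1}(V) ∈ τ. V is open in τ_Q iff π^{-1}(V) ∈ τ.
  V = {}: π^{-1}(V) = ∅ ∈ τ ✓.
  V = {[j=m]}: π^{-1}(V) = {j, m} ∉ τ ✗.
  V = {[k]}: π^{-1}(V) = {k} ∉ τ ✗.
  V = {[j=m], [k]}: π^{-1}(V) = {j, k, m} ∉ τ ✗.
  V = {[l=n]}: π^{-1}(V) = {l, n} ∉ τ ✗.
  V = {[j=m], [l=n]}: π^{-1}(V) = {j, l, m, n} ∉ τ ✗.
  V = {[k], [l=n]}: π^{-1}(V) = {k, l, n} ∉ τ ✗.
  V = {[j=m], [k], [l=n]}: π^{-1}(V) = {j, k, l, m, n} ∈ τ ✓.
Open sets in the quotient: τ_Q = {{}, {[j=m], [k], [l=n]}} (2 elements).


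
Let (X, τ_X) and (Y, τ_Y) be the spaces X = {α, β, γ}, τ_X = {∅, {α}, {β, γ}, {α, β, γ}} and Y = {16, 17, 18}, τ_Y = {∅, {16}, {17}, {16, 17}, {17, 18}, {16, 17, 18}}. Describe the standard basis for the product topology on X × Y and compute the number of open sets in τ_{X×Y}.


Basis B = {∅ × ∅, {α} × {16}, {α} × {17}, {α} × {16, 17}, {α} × {17, 18}, {β, γ} × {16}, {β, γ} × {17}, {α} × {16, 17, 18}, {α, β, γ} × {16}, {α, β, γ} × {17}, {β, γ} × {16, 17}, {β, γ} × {17, 18}, {α, β, γ} × {16, 17}, {α, β, γ} × {17, 18}, {β, γ} × {16, 17, 18}, {α, β, γ} × {16, 17, 18}}; |τ_{X×Y}| = 36.

Enumerate products U × V with U ∈ τ_X, V ∈ τ_Y (deduplicated):
  ∅ × ∅ = {} (∅)
  {α} × {16} = {(α,16)}
  {α} × {17} = {(α,17)}
  {α} × {16, 17} = {(α,16), (α,17)}
  {α} × {17, 18} = {(α,17), (α,18)}
  {β, γ} × {16} = {(β,16), (γ,16)}
  {β, γ} × {17} = {(β,17), (γ,17)}
  {α} × {16, 17, 18} = {(α,16), (α,17), (α,18)}
  {α, β, γ} × {16} = {(α,16), (β,16), (γ,16)}
  {α, β, γ} × {17} = {(α,17), (β,17), (γ,17)}
  {β, γ} × {16, 17} = {(β,16), (β,17), (γ,16), (γ,17)}
  {β, γ} × {17, 18} = {(β,17), (β,18), (γ,17), (γ,18)}
  {α, β, γ} × {16, 17} = {(α,16), (α,17), (β,16), (β,17), (γ,16), (γ,17)}
  {α, β, γ} × {17, 18} = {(α,17), (α,18), (β,17), (β,18), (γ,17), (γ,18)}
  {β, γ} × {16, 17, 18} = {(β,16), (β,17), (β,18), (γ,16), (γ,17), (γ,18)}
  {α, β, γ} × {16, 17, 18} = {(α,16), (α,17), (α,18), (β,16), (β,17), (β,18), (γ,16), (γ,17), (γ,18)}
These 16 distinct sets form the basis B.
Close under arbitrary unions to get τ_{X×Y}; counting gives |τ_{X×Y}| = 36.


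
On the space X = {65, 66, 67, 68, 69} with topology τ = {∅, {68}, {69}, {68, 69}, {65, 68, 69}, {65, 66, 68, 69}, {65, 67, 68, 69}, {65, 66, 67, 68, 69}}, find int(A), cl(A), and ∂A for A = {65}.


int(A) = ∅, cl(A) = {65, 66, 67}, ∂A = {65, 66, 67}.

Closed sets in (X, τ) are complements of opens:
  closed(X, τ) = {∅, {66}, {67}, {66, 67}, {65, 66, 67}, {65, 66, 67, 68}, {65, 66, 67, 69}, {65, 66, 67, 68, 69}}.
int(A) = ⋃ {U ∈ τ : U ⊆ A}. Opens contained in A: ∅.
Taking the union of these: int(A) = ∅.
cl(A) = ⋂ {C closed : A ⊆ C}. Closed sets containing A: {65, 66, 67}, {65, 66, 67, 68}, {65, 66, 67, 69}, {65, 66, 67, 68, 69}.
Intersecting these: cl(A) = {65, 66, 67}.
∂A = cl(A) ∖ int(A) = {65, 66, 67} ∖ ∅ = {65, 66, 67}.


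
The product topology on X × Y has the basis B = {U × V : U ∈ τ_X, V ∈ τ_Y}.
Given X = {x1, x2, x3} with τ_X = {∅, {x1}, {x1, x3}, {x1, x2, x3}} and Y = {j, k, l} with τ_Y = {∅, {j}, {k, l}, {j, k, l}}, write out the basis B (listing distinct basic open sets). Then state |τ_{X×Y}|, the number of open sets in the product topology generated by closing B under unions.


Basis B = {∅ × ∅, {x1} × {j}, {x1, x3} × {j}, {x1} × {k, l}, {x1} × {j, k, l}, {x1, x2, x3} × {j}, {x1, x3} × {k, l}, {x1, x3} × {j, k, l}, {x1, x2, x3} × {k, l}, {x1, x2, x3} × {j, k, l}}; |τ_{X×Y}| = 16.

Enumerate products U × V with U ∈ τ_X, V ∈ τ_Y (deduplicated):
  ∅ × ∅ = {} (∅)
  {x1} × {j} = {(x1,j)}
  {x1, x3} × {j} = {(x1,j), (x3,j)}
  {x1} × {k, l} = {(x1,k), (x1,l)}
  {x1} × {j, k, l} = {(x1,j), (x1,k), (x1,l)}
  {x1, x2, x3} × {j} = {(x1,j), (x2,j), (x3,j)}
  {x1, x3} × {k, l} = {(x1,k), (x1,l), (x3,k), (x3,l)}
  {x1, x3} × {j, k, l} = {(x1,j), (x1,k), (x1,l), (x3,j), (x3,k), (x3,l)}
  {x1, x2, x3} × {k, l} = {(x1,k), (x1,l), (x2,k), (x2,l), (x3,k), (x3,l)}
  {x1, x2, x3} × {j, k, l} = {(x1,j), (x1,k), (x1,l), (x2,j), (x2,k), (x2,l), (x3,j), (x3,k), (x3,l)}
These 10 distinct sets form the basis B.
Close under arbitrary unions to get τ_{X×Y}; counting gives |τ_{X×Y}| = 16.


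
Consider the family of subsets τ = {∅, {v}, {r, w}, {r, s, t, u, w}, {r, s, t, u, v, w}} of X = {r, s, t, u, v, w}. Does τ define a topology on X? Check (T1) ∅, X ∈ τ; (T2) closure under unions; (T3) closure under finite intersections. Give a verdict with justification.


τ is NOT a topology on X.

Axiom (T1): ∅ ∈ τ? Yes; X ∈ τ? Yes.
Axiom (T2/T3): check pairwise unions and intersections of members of τ.
Counterexample for (T2): {v} ∪ {r, w} = {r, v, w} ∉ τ. Therefore τ is NOT a topology.


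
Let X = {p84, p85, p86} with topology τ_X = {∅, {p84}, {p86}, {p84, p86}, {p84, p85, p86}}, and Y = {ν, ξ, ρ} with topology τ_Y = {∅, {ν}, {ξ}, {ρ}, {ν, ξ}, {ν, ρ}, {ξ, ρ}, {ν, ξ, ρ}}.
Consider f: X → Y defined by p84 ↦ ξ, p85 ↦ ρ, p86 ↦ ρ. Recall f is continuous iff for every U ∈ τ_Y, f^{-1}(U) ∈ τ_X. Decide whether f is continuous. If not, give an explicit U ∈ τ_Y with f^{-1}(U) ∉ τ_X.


f is NOT continuous.

Compute f^{-1}(U) for each U ∈ τ_Y:
  U = ∅: f^{-1}(U) = ∅ ∈ τ_X ✓.
  U = {ν}: f^{-1}(U) = ∅ ∈ τ_X ✓.
  U = {ξ}: f^{-1}(U) = {p84} ∈ τ_X ✓.
  U = {ρ}: f^{-1}(U) = {p85, p86} ∉ τ_X ✗.
  U = {ν, ξ}: f^{-1}(U) = {p84} ∈ τ_X ✓.
  U = {ν, ρ}: f^{-1}(U) = {p85, p86} ∉ τ_X ✗.
  U = {ξ, ρ}: f^{-1}(U) = {p84, p85, p86} ∈ τ_X ✓.
  U = {ν, ξ, ρ}: f^{-1}(U) = {p84, p85, p86} ∈ τ_X ✓.
Found U = {ρ} with f^{-1}(U) = {p85, p86} not in τ_X. Therefore f is NOT continuous.


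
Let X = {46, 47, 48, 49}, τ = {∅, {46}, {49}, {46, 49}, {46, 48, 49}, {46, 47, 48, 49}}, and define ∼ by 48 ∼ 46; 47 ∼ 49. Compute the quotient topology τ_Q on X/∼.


X/∼ = {[46=48], [47=49]}; |τ_Q| = 2.

Equivalence classes: [46=48], [47=49].
Quotient map π: X → X/∼ sends 46 ↦ [46=48], 47 ↦ [47=49], 48 ↦ [46=48], 49 ↦ [47=49].
For each subset V ⊆ X/∼, compute π^{-1}(V) ⊆ X and check whether π^{-1}(V) ∈ τ. V is open in τ_Q iff π^{-1}(V) ∈ τ.
  V = {}: π^{-1}(V) = ∅ ∈ τ ✓.
  V = {[46=48]}: π^{-1}(V) = {46, 48} ∉ τ ✗.
  V = {[47=49]}: π^{-1}(V) = {47, 49} ∉ τ ✗.
  V = {[46=48], [47=49]}: π^{-1}(V) = {46, 47, 48, 49} ∈ τ ✓.
Open sets in the quotient: τ_Q = {{}, {[46=48], [47=49]}} (2 elements).


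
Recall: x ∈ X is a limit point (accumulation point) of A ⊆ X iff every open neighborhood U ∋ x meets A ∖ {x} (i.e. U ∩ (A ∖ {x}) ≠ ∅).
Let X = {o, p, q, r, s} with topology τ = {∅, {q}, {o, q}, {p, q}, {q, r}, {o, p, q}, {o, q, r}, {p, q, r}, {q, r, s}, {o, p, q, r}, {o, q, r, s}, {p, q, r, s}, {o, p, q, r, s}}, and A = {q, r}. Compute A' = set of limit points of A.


A' = {o, p, r, s}

For each x ∈ X, list the open sets U ∈ τ with x ∈ U, then check whether U ∩ (A ∖ {x}) ≠ ∅ for every such U.
  x = o: opens ∋ x are {o, q}, {o, p, q}, {o, q, r}, {o, p, q, r}, {o, q, r, s}, {o, p, q, r, s}; each meets A ∖ {o}, so x IS a limit point.
  x = p: opens ∋ x are {p, q}, {o, p, q}, {p, q, r}, {o, p, q, r}, {p, q, r, s}, {o, p, q, r, s}; each meets A ∖ {p}, so x IS a limit point.
  x = q: open {q} ∋ x has {q} ∩ (A ∖ {q}) = ∅, so x is NOT a limit point.
  x = r: opens ∋ x are {q, r}, {o, q, r}, {p, q, r}, {q, r, s}, {o, p, q, r}, {o, q, r, s}, {p, q, r, s}, {o, p, q, r, s}; each meets A ∖ {r}, so x IS a limit point.
  x = s: opens ∋ x are {q, r, s}, {o, q, r, s}, {p, q, r, s}, {o, p, q, r, s}; each meets A ∖ {s}, so x IS a limit point.
Collecting: A' = {o, p, r, s}.


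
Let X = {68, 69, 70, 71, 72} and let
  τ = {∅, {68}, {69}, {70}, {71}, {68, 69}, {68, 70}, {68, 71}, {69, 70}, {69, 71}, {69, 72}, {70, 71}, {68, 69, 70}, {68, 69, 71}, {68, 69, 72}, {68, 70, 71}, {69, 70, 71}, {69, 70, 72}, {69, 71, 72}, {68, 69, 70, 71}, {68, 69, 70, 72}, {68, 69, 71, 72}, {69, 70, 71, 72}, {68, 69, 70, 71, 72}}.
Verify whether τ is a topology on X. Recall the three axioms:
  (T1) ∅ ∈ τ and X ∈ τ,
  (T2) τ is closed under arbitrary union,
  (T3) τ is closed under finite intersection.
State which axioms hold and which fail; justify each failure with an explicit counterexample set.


τ IS a topology on X.

Axiom (T1): ∅ ∈ τ? Yes; X ∈ τ? Yes.
Axiom (T2/T3): check pairwise unions and intersections of members of τ.
All pairwise intersections and unions checked — each lies in τ. Therefore τ satisfies (T1), (T2), (T3): it IS a topology on X.


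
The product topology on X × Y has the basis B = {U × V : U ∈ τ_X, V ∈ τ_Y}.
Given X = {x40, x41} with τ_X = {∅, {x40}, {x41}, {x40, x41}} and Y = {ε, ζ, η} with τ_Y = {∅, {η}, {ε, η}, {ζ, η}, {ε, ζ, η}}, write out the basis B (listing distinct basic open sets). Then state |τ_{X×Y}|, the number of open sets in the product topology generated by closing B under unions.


Basis B = {∅ × ∅, {x40} × {η}, {x41} × {η}, {x40} × {ε, η}, {x40} × {ζ, η}, {x40, x41} × {η}, {x41} × {ε, η}, {x41} × {ζ, η}, {x40} × {ε, ζ, η}, {x41} × {ε, ζ, η}, {x40, x41} × {ε, η}, {x40, x41} × {ζ, η}, {x40, x41} × {ε, ζ, η}}; |τ_{X×Y}| = 25.

Enumerate products U × V with U ∈ τ_X, V ∈ τ_Y (deduplicated):
  ∅ × ∅ = {} (∅)
  {x40} × {η} = {(x40,η)}
  {x41} × {η} = {(x41,η)}
  {x40} × {ε, η} = {(x40,ε), (x40,η)}
  {x40} × {ζ, η} = {(x40,ζ), (x40,η)}
  {x40, x41} × {η} = {(x40,η), (x41,η)}
  {x41} × {ε, η} = {(x41,ε), (x41,η)}
  {x41} × {ζ, η} = {(x41,ζ), (x41,η)}
  {x40} × {ε, ζ, η} = {(x40,ε), (x40,ζ), (x40,η)}
  {x41} × {ε, ζ, η} = {(x41,ε), (x41,ζ), (x41,η)}
  {x40, x41} × {ε, η} = {(x40,ε), (x40,η), (x41,ε), (x41,η)}
  {x40, x41} × {ζ, η} = {(x40,ζ), (x40,η), (x41,ζ), (x41,η)}
  {x40, x41} × {ε, ζ, η} = {(x40,ε), (x40,ζ), (x40,η), (x41,ε), (x41,ζ), (x41,η)}
These 13 distinct sets form the basis B.
Close under arbitrary unions to get τ_{X×Y}; counting gives |τ_{X×Y}| = 25.


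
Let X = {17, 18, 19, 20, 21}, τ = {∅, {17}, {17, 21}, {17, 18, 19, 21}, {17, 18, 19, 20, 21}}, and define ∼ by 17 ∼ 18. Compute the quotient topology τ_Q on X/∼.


X/∼ = {[17=18], [19], [20], [21]}; |τ_Q| = 3.

Equivalence classes: [17=18], [19], [20], [21].
Quotient map π: X → X/∼ sends 17 ↦ [17=18], 18 ↦ [17=18], 19 ↦ [19], 20 ↦ [20], 21 ↦ [21].
For each subset V ⊆ X/∼, compute π^{-1}(V) ⊆ X and check whether π^{-1}(V) ∈ τ. V is open in τ_Q iff π^{-1}(V) ∈ τ.
  V = {}: π^{-1}(V) = ∅ ∈ τ ✓.
  V = {[17=18]}: π^{-1}(V) = {17, 18} ∉ τ ✗.
  V = {[19]}: π^{-1}(V) = {19} ∉ τ ✗.
  V = {[17=18], [19]}: π^{-1}(V) = {17, 18, 19} ∉ τ ✗.
  V = {[20]}: π^{-1}(V) = {20} ∉ τ ✗.
  V = {[17=18], [20]}: π^{-1}(V) = {17, 18, 20} ∉ τ ✗.
  V = {[19], [20]}: π^{-1}(V) = {19, 20} ∉ τ ✗.
  V = {[17=18], [19], [20]}: π^{-1}(V) = {17, 18, 19, 20} ∉ τ ✗.
  V = {[21]}: π^{-1}(V) = {21} ∉ τ ✗.
  V = {[17=18], [21]}: π^{-1}(V) = {17, 18, 21} ∉ τ ✗.
  V = {[19], [21]}: π^{-1}(V) = {19, 21} ∉ τ ✗.
  V = {[17=18], [19], [21]}: π^{-1}(V) = {17, 18, 19, 21} ∈ τ ✓.
  V = {[20], [21]}: π^{-1}(V) = {20, 21} ∉ τ ✗.
  V = {[17=18], [20], [21]}: π^{-1}(V) = {17, 18, 20, 21} ∉ τ ✗.
  V = {[19], [20], [21]}: π^{-1}(V) = {19, 20, 21} ∉ τ ✗.
  V = {[17=18], [19], [20], [21]}: π^{-1}(V) = {17, 18, 19, 20, 21} ∈ τ ✓.
Open sets in the quotient: τ_Q = {{}, {[17=18], [19], [21]}, {[17=18], [19], [20], [21]}} (3 elements).


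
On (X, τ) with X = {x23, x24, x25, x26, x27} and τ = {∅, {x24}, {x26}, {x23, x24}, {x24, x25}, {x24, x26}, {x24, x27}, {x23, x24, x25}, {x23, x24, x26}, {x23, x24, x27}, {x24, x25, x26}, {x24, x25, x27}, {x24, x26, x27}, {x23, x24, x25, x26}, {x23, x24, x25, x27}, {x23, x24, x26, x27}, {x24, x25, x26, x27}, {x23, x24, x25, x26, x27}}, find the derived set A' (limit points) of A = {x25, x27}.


A' = ∅

For each x ∈ X, list the open sets U ∈ τ with x ∈ U, then check whether U ∩ (A ∖ {x}) ≠ ∅ for every such U.
  x = x23: open {x23, x24} ∋ x has {x23, x24} ∩ (A ∖ {x23}) = ∅, so x is NOT a limit point.
  x = x24: open {x24} ∋ x has {x24} ∩ (A ∖ {x24}) = ∅, so x is NOT a limit point.
  x = x25: open {x24, x25} ∋ x has {x24, x25} ∩ (A ∖ {x25}) = ∅, so x is NOT a limit point.
  x = x26: open {x26} ∋ x has {x26} ∩ (A ∖ {x26}) = ∅, so x is NOT a limit point.
  x = x27: open {x24, x27} ∋ x has {x24, x27} ∩ (A ∖ {x27}) = ∅, so x is NOT a limit point.
Collecting: A' = ∅.


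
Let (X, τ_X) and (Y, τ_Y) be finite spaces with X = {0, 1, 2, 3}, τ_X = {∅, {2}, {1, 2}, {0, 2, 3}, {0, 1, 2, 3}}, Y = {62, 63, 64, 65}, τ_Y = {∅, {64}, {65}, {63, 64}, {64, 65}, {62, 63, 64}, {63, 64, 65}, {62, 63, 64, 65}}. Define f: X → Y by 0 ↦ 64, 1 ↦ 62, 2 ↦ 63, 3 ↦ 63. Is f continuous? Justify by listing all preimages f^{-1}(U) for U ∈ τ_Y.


f is NOT continuous.

Compute f^{-1}(U) for each U ∈ τ_Y:
  U = ∅: f^{-1}(U) = ∅ ∈ τ_X ✓.
  U = {64}: f^{-1}(U) = {0} ∉ τ_X ✗.
  U = {65}: f^{-1}(U) = ∅ ∈ τ_X ✓.
  U = {63, 64}: f^{-1}(U) = {0, 2, 3} ∈ τ_X ✓.
  U = {64, 65}: f^{-1}(U) = {0} ∉ τ_X ✗.
  U = {62, 63, 64}: f^{-1}(U) = {0, 1, 2, 3} ∈ τ_X ✓.
  U = {63, 64, 65}: f^{-1}(U) = {0, 2, 3} ∈ τ_X ✓.
  U = {62, 63, 64, 65}: f^{-1}(U) = {0, 1, 2, 3} ∈ τ_X ✓.
Found U = {64} with f^{-1}(U) = {0} not in τ_X. Therefore f is NOT continuous.


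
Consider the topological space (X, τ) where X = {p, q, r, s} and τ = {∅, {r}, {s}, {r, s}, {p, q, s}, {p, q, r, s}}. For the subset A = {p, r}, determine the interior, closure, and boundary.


int(A) = {r}, cl(A) = {p, q, r}, ∂A = {p, q}.

Closed sets in (X, τ) are complements of opens:
  closed(X, τ) = {∅, {r}, {p, q}, {p, q, r}, {p, q, s}, {p, q, r, s}}.
int(A) = ⋃ {U ∈ τ : U ⊆ A}. Opens contained in A: ∅, {r}.
Taking the union of these: int(A) = {r}.
cl(A) = ⋂ {C closed : A ⊆ C}. Closed sets containing A: {p, q, r}, {p, q, r, s}.
Intersecting these: cl(A) = {p, q, r}.
∂A = cl(A) ∖ int(A) = {p, q, r} ∖ {r} = {p, q}.


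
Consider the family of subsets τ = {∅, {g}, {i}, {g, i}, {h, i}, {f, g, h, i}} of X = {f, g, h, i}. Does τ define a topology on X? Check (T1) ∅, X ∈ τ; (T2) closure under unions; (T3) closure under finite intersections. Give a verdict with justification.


τ is NOT a topology on X.

Axiom (T1): ∅ ∈ τ? Yes; X ∈ τ? Yes.
Axiom (T2/T3): check pairwise unions and intersections of members of τ.
Counterexample for (T2): {g} ∪ {h, i} = {g, h, i} ∉ τ. Therefore τ is NOT a topology.


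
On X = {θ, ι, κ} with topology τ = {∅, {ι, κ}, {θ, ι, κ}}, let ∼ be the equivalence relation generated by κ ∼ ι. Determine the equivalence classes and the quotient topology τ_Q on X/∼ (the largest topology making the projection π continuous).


X/∼ = {[θ], [ι=κ]}; |τ_Q| = 3.

Equivalence classes: [θ], [ι=κ].
Quotient map π: X → X/∼ sends θ ↦ [θ], ι ↦ [ι=κ], κ ↦ [ι=κ].
For each subset V ⊆ X/∼, compute π^{-1}(V) ⊆ X and check whether π^{-1}(V) ∈ τ. V is open in τ_Q iff π^{-1}(V) ∈ τ.
  V = {}: π^{-1}(V) = ∅ ∈ τ ✓.
  V = {[θ]}: π^{-1}(V) = {θ} ∉ τ ✗.
  V = {[ι=κ]}: π^{-1}(V) = {ι, κ} ∈ τ ✓.
  V = {[θ], [ι=κ]}: π^{-1}(V) = {θ, ι, κ} ∈ τ ✓.
Open sets in the quotient: τ_Q = {{}, {[ι=κ]}, {[θ], [ι=κ]}} (3 elements).


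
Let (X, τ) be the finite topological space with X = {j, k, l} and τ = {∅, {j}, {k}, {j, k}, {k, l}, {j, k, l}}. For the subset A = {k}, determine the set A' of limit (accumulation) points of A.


A' = {l}

For each x ∈ X, list the open sets U ∈ τ with x ∈ U, then check whether U ∩ (A ∖ {x}) ≠ ∅ for every such U.
  x = j: open {j} ∋ x has {j} ∩ (A ∖ {j}) = ∅, so x is NOT a limit point.
  x = k: open {k} ∋ x has {k} ∩ (A ∖ {k}) = ∅, so x is NOT a limit point.
  x = l: opens ∋ x are {k, l}, {j, k, l}; each meets A ∖ {l}, so x IS a limit point.
Collecting: A' = {l}.


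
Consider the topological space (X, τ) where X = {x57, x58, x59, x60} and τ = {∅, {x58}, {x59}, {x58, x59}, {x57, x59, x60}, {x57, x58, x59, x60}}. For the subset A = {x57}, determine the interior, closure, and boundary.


int(A) = ∅, cl(A) = {x57, x60}, ∂A = {x57, x60}.

Closed sets in (X, τ) are complements of opens:
  closed(X, τ) = {∅, {x58}, {x57, x60}, {x57, x58, x60}, {x57, x59, x60}, {x57, x58, x59, x60}}.
int(A) = ⋃ {U ∈ τ : U ⊆ A}. Opens contained in A: ∅.
Taking the union of these: int(A) = ∅.
cl(A) = ⋂ {C closed : A ⊆ C}. Closed sets containing A: {x57, x60}, {x57, x58, x60}, {x57, x59, x60}, {x57, x58, x59, x60}.
Intersecting these: cl(A) = {x57, x60}.
∂A = cl(A) ∖ int(A) = {x57, x60} ∖ ∅ = {x57, x60}.


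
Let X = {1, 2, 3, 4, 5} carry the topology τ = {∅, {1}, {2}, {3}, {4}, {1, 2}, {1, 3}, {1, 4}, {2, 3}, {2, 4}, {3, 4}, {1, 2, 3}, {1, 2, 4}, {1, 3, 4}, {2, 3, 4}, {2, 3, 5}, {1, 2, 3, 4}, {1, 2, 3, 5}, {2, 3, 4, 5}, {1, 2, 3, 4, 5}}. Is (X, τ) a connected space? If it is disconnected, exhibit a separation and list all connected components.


(X, τ) is disconnected; components = [{1}, {4}, {2, 3, 5}].

Find clopen sets (U ∈ τ with X ∖ U ∈ τ):
  U = ∅, X ∖ U = {1, 2, 3, 4, 5} — both open, so U is clopen.
  U = {1}, X ∖ U = {2, 3, 4, 5} — both open, so U is clopen.
  U = {4}, X ∖ U = {1, 2, 3, 5} — both open, so U is clopen.
  U = {1, 4}, X ∖ U = {2, 3, 5} — both open, so U is clopen.
  U = {2, 3, 5}, X ∖ U = {1, 4} — both open, so U is clopen.
  U = {1, 2, 3, 5}, X ∖ U = {4} — both open, so U is clopen.
  U = {2, 3, 4, 5}, X ∖ U = {1} — both open, so U is clopen.
  U = {1, 2, 3, 4, 5}, X ∖ U = ∅ — both open, so U is clopen.
Nontrivial clopen(s) exist: e.g. {1, 4}. So (X, τ) is disconnected.
Compute connected components by grouping points that agree on all clopens:
  component: {1}
  component: {4}
  component: {2, 3, 5}


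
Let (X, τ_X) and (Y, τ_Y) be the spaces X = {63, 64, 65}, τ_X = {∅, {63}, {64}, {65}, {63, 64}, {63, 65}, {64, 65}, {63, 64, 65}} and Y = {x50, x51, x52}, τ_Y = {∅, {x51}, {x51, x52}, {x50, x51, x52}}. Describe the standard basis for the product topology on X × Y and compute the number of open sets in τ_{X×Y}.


Basis B = {∅ × ∅, {63} × {x51}, {64} × {x51}, {65} × {x51}, {63} × {x51, x52}, {63, 64} × {x51}, {63, 65} × {x51}, {64} × {x51, x52}, {64, 65} × {x51}, {65} × {x51, x52}, {63} × {x50, x51, x52}, {63, 64, 65} × {x51}, {64} × {x50, x51, x52}, {65} × {x50, x51, x52}, {63, 64} × {x51, x52}, {63, 65} × {x51, x52}, {64, 65} × {x51, x52}, {63, 64} × {x50, x51, x52}, {63, 65} × {x50, x51, x52}, {63, 64, 65} × {x51, x52}, {64, 65} × {x50, x51, x52}, {63, 64, 65} × {x50, x51, x52}}; |τ_{X×Y}| = 64.

Enumerate products U × V with U ∈ τ_X, V ∈ τ_Y (deduplicated):
  ∅ × ∅ = {} (∅)
  {63} × {x51} = {(63,x51)}
  {64} × {x51} = {(64,x51)}
  {65} × {x51} = {(65,x51)}
  {63} × {x51, x52} = {(63,x51), (63,x52)}
  {63, 64} × {x51} = {(63,x51), (64,x51)}
  {63, 65} × {x51} = {(63,x51), (65,x51)}
  {64} × {x51, x52} = {(64,x51), (64,x52)}
  {64, 65} × {x51} = {(64,x51), (65,x51)}
  {65} × {x51, x52} = {(65,x51), (65,x52)}
  {63} × {x50, x51, x52} = {(63,x50), (63,x51), (63,x52)}
  {63, 64, 65} × {x51} = {(63,x51), (64,x51), (65,x51)}
  {64} × {x50, x51, x52} = {(64,x50), (64,x51), (64,x52)}
  {65} × {x50, x51, x52} = {(65,x50), (65,x51), (65,x52)}
  {63, 64} × {x51, x52} = {(63,x51), (63,x52), (64,x51), (64,x52)}
  {63, 65} × {x51, x52} = {(63,x51), (63,x52), (65,x51), (65,x52)}
  {64, 65} × {x51, x52} = {(64,x51), (64,x52), (65,x51), (65,x52)}
  {63, 64} × {x50, x51, x52} = {(63,x50), (63,x51), (63,x52), (64,x50), (64,x51), (64,x52)}
  {63, 65} × {x50, x51, x52} = {(63,x50), (63,x51), (63,x52), (65,x50), (65,x51), (65,x52)}
  {63, 64, 65} × {x51, x52} = {(63,x51), (63,x52), (64,x51), (64,x52), (65,x51), (65,x52)}
  {64, 65} × {x50, x51, x52} = {(64,x50), (64,x51), (64,x52), (65,x50), (65,x51), (65,x52)}
  {63, 64, 65} × {x50, x51, x52} = {(63,x50), (63,x51), (63,x52), (64,x50), (64,x51), (64,x52), (65,x50), (65,x51), (65,x52)}
These 22 distinct sets form the basis B.
Close under arbitrary unions to get τ_{X×Y}; counting gives |τ_{X×Y}| = 64.
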